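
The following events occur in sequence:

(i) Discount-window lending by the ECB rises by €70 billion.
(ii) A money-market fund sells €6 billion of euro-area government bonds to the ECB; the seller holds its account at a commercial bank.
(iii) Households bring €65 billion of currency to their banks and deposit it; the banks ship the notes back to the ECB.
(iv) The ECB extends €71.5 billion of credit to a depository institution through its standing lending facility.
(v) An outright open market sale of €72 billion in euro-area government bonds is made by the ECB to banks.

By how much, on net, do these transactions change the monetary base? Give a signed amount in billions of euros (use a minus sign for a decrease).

Discount-window loan €70 billion: ECB balance sheet expands → +€70B.
Asset purchase (from non-banks) €6 billion: ECB balance sheet expands → +€6B.
Currency deposit €65 billion: just a shift between currency and reserves — both are base money → 0.
Discount-window loan €71.5 billion: ECB balance sheet expands → +€71.5B.
OMO sale (to banks) €72 billion: ECB balance sheet contracts → −€72B.
Net: 70 + 6 + 0 + 71.5 − 72 = +€75.5 billion.

+€75.5 billion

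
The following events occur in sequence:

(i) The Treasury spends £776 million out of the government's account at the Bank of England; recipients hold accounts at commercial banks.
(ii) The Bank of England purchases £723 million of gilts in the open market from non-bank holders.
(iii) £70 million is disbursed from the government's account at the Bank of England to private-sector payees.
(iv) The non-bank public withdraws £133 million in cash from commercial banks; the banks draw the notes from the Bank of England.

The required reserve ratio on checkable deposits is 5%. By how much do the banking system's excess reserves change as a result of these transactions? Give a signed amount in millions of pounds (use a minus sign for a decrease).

+£1364.2 million

Government spending £776 million: reserves +£776M, deposits +£776M.
Asset purchase (from non-banks) £723 million: reserves +£723M, deposits +£723M.
Government spending £70 million: reserves +£70M, deposits +£70M.
Currency withdrawal £133 million: reserves −£133M, deposits −£133M.
Totals: Δreserves = +£1436M, Δdeposits = +£1436M.
Δrequired reserves = 5% × +£1436M = +£71.8M.
Δexcess reserves = Δreserves − Δrequired = +£1436M − (+£71.8M) = +£1364.2 million.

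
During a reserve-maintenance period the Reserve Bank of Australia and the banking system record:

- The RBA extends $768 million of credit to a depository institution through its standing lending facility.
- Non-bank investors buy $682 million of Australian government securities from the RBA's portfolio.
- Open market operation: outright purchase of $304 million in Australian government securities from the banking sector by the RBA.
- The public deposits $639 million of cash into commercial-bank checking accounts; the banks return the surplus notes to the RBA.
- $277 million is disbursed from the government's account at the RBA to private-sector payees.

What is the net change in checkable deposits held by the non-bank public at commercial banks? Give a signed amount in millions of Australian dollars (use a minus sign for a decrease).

+$234 million

RBA balance sheet:
  Assets:      Securities −$378M, Loans to banks +$768M
  Liabilities: Bank reserves +$1306M, Currency in circulation −$639M, Government deposits −$277M
Commercial banking system:
  Assets:      Reserves at CB +$1306M, Securities −$304M
  Liabilities: Checkable deposits +$234M, Borrowings from CB +$768M
So the change in checkable deposits held by the non-bank public at commercial banks is +$234 million.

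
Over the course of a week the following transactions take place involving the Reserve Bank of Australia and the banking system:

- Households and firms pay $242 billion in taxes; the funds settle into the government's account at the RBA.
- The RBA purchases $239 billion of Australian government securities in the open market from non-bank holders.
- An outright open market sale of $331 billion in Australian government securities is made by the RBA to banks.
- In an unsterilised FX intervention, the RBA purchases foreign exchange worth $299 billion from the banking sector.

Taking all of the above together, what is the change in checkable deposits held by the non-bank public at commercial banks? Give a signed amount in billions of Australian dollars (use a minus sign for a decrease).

Government account inflow $242 billion: non-bank counterparties' bank balances fall → −$242B.
Asset purchase (from non-banks) $239 billion: non-bank counterparties' bank balances rise → +$239B.
OMO sale (to banks) $331 billion: the counterparty is a bank, so public deposits are unchanged → 0.
FX purchase $299 billion: the counterparty is a bank, so public deposits are unchanged → 0.
Net: −242 + 239 + 0 + 0 = -$3 billion.

-$3 billion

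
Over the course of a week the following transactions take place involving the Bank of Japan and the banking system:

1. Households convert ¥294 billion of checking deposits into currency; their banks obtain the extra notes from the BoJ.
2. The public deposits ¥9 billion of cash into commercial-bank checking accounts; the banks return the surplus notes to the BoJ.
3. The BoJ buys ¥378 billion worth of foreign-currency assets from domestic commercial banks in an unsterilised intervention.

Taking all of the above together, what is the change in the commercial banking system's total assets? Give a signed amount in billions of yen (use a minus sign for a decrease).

-¥285 billion

Currency withdrawal ¥294 billion: bank balance sheets shrink → −¥294B.
Currency deposit ¥9 billion: bank balance sheets expand → +¥9B.
FX purchase ¥378 billion: just an asset swap on bank balance sheets → 0.
Net: −294 + 9 + 0 = -¥285 billion.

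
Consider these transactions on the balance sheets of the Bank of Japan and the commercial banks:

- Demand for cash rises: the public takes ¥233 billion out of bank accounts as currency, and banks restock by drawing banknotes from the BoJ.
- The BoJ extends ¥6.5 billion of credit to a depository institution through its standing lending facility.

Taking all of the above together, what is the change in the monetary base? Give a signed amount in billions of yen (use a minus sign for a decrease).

Currency withdrawal ¥233 billion: just a shift between currency and reserves — both are base money → 0.
Discount-window loan ¥6.5 billion: BoJ balance sheet expands → +¥6.5B.
Net: 0 + 6.5 = +¥6.5 billion.

+¥6.5 billion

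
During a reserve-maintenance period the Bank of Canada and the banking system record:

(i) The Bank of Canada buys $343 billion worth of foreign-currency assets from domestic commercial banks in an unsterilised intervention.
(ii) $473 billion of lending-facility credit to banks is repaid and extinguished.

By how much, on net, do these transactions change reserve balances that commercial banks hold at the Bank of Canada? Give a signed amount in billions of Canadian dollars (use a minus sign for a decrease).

-$130 billion

FX purchase $343 billion: the Bank of Canada pays by crediting reserve accounts → +$343B.
Discount-window repayment $473 billion: repayment is debited from reserves → −$473B.
Net: 343 − 473 = -$130 billion.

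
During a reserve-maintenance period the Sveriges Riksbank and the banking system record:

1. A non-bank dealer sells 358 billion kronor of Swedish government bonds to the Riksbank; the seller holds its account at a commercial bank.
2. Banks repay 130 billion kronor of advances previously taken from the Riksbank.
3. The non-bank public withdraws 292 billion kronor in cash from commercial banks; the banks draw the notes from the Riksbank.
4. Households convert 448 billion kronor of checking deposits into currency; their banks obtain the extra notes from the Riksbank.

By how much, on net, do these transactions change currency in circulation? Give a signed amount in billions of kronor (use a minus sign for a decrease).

Riksbank balance sheet:
  Assets:      Securities +358B, Loans to banks −130B
  Liabilities: Bank reserves −512B, Currency in circulation +740B
So the change in currency in circulation is +740 billion.

+740 billion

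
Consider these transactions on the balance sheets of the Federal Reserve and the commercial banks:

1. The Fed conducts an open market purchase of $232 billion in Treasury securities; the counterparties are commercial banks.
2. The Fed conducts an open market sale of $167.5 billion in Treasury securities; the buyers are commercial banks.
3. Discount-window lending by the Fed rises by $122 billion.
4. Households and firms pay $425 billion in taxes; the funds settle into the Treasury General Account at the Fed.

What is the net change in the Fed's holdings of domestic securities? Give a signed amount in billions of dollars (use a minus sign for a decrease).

+$64.5 billion

OMO purchase (from banks) $232 billion: securities added to the Fed's portfolio → +$232B.
OMO sale (to banks) $167.5 billion: securities removed from the Fed's portfolio → −$167.5B.
Discount-window loan $122 billion: the Fed's securities portfolio is untouched → 0.
Government account inflow $425 billion: the Fed's securities portfolio is untouched → 0.
Net: 232 − 167.5 + 0 + 0 = +$64.5 billion.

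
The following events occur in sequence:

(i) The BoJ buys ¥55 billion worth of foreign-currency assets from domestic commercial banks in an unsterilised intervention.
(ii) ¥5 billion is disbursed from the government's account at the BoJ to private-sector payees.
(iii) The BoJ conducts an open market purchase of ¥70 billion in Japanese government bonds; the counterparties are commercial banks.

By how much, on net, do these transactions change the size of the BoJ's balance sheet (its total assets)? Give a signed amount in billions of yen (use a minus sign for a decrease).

+¥125 billion

BoJ balance sheet:
  Assets:      Securities +¥70B, Foreign assets +¥55B
  Liabilities: Bank reserves +¥130B, Government deposits −¥5B
Commercial banking system:
  Assets:      Reserves at CB +¥130B, Securities −¥70B, Foreign assets −¥55B
  Liabilities: Checkable deposits +¥5B
Change in total BoJ assets = +¥125 billion.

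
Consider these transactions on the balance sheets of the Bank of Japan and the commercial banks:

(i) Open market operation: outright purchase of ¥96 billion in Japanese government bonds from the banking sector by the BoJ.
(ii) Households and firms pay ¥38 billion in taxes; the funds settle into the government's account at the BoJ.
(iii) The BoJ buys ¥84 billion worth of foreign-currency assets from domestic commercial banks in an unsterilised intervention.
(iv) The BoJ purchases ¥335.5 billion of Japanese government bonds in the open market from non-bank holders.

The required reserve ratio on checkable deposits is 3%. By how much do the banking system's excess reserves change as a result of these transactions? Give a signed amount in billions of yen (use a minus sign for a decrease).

OMO purchase (from banks) ¥96 billion: reserves +¥96B, deposits 0.
Government account inflow ¥38 billion: reserves −¥38B, deposits −¥38B.
FX purchase ¥84 billion: reserves +¥84B, deposits 0.
Asset purchase (from non-banks) ¥335.5 billion: reserves +¥335.5B, deposits +¥335.5B.
Totals: Δreserves = +¥477.5B, Δdeposits = +¥297.5B.
Δrequired reserves = 3% × +¥297.5B = +¥8.925B.
Δexcess reserves = Δreserves − Δrequired = +¥477.5B − (+¥8.925B) = +¥468.575 billion.

+¥468.575 billion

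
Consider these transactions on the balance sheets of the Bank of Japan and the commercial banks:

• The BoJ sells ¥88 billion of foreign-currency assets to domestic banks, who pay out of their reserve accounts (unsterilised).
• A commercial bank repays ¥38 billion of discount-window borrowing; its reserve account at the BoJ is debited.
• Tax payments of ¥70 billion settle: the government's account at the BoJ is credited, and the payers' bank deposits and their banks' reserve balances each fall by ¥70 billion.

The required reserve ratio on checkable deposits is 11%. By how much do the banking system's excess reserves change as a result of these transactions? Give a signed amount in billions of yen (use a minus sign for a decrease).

-¥188.3 billion

FX sale ¥88 billion: reserves −¥88B, deposits 0.
Discount-window repayment ¥38 billion: reserves −¥38B, deposits 0.
Government account inflow ¥70 billion: reserves −¥70B, deposits −¥70B.
Totals: Δreserves = −¥196B, Δdeposits = −¥70B.
Δrequired reserves = 11% × −¥70B = −¥7.7B.
Δexcess reserves = Δreserves − Δrequired = −¥196B − (−¥7.7B) = -¥188.3 billion.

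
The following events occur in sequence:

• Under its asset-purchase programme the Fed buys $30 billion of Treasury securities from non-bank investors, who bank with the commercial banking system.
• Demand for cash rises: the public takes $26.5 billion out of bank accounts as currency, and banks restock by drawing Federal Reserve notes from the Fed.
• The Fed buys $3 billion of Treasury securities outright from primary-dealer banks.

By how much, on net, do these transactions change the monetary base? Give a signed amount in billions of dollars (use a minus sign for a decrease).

+$33 billion

Fed balance sheet:
  Assets:      Securities +$33B
  Liabilities: Bank reserves +$6.5B, Currency in circulation +$26.5B
Monetary base = currency + reserves: +$26.5B + (+$6.5B) = +$33 billion.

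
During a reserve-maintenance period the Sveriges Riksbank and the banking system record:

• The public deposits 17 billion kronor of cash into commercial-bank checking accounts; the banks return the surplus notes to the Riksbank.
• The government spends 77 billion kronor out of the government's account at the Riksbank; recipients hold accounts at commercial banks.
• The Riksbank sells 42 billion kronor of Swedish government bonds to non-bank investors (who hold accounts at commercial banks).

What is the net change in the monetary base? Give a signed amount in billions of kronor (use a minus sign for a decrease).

Riksbank balance sheet:
  Assets:      Securities −42B
  Liabilities: Bank reserves +52B, Currency in circulation −17B, Government deposits −77B
Commercial banking system:
  Assets:      Reserves at CB +52B
  Liabilities: Checkable deposits +52B
Monetary base = currency + reserves: −17B + (+52B) = +35 billion.

+35 billion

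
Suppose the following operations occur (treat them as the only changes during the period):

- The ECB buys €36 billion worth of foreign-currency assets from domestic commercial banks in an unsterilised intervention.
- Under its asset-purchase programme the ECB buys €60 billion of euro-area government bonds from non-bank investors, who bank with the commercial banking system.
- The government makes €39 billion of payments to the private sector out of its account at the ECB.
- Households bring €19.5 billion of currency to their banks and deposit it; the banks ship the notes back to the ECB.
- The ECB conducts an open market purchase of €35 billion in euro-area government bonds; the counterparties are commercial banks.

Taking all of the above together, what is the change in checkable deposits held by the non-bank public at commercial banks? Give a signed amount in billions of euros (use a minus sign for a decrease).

ECB balance sheet:
  Assets:      Securities +€95B, Foreign assets +€36B
  Liabilities: Bank reserves +€189.5B, Currency in circulation −€19.5B, Government deposits −€39B
Commercial banking system:
  Assets:      Reserves at CB +€189.5B, Securities −€35B, Foreign assets −€36B
  Liabilities: Checkable deposits +€118.5B
So the change in checkable deposits held by the non-bank public at commercial banks is +€118.5 billion.

+€118.5 billion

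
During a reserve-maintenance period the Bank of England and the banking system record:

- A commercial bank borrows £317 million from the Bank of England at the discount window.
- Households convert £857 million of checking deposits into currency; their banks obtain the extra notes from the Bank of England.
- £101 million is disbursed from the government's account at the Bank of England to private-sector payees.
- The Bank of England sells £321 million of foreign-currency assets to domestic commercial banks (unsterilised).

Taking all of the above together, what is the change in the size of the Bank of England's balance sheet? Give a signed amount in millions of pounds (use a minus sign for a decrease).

Bank of England balance sheet:
  Assets:      Loans to banks +£317M, Foreign assets −£321M
  Liabilities: Bank reserves −£760M, Currency in circulation +£857M, Government deposits −£101M
Change in total Bank of England assets = -£4 million.

-£4 million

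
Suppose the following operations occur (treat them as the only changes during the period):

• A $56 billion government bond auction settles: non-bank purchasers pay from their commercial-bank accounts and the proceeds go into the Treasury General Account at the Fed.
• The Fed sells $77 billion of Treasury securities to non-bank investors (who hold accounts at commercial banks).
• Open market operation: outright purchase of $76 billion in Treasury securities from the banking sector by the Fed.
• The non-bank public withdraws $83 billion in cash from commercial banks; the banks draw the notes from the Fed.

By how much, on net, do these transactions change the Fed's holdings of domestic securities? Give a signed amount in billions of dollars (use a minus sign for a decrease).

Fed balance sheet:
  Assets:      Securities −$1B
  Liabilities: Bank reserves −$140B, Currency in circulation +$83B, Government deposits +$56B
Commercial banking system:
  Assets:      Reserves at CB −$140B, Securities −$76B
  Liabilities: Checkable deposits −$216B
So the change in the Fed's holdings of domestic securities is -$1 billion.

-$1 billion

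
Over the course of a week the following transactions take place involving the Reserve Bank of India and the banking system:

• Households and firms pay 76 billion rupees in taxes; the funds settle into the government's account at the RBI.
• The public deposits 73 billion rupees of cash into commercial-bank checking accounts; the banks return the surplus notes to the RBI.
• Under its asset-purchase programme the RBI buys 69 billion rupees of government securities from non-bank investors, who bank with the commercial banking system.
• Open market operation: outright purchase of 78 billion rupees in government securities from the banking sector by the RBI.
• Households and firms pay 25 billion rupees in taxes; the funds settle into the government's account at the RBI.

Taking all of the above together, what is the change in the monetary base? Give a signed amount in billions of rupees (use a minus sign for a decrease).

Government account inflow 76 billion rupees: reserves shift to a non-base liability → −76B.
Currency deposit 73 billion rupees: just a shift between currency and reserves — both are base money → 0.
Asset purchase (from non-banks) 69 billion rupees: RBI balance sheet expands → +69B.
OMO purchase (from banks) 78 billion rupees: RBI balance sheet expands → +78B.
Government account inflow 25 billion rupees: reserves shift to a non-base liability → −25B.
Net: −76 + 0 + 69 + 78 − 25 = +46 billion.

+46 billion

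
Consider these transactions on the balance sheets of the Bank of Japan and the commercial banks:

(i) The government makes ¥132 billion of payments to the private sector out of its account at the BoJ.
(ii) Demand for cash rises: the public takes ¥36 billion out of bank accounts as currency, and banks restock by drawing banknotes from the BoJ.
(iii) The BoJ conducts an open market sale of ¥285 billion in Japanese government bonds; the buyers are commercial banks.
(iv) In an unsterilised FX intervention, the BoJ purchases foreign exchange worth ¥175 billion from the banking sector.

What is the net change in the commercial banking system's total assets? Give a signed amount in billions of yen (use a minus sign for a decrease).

+¥96 billion

Government spending ¥132 billion: bank balance sheets expand → +¥132B.
Currency withdrawal ¥36 billion: bank balance sheets shrink → −¥36B.
OMO sale (to banks) ¥285 billion: just an asset swap on bank balance sheets → 0.
FX purchase ¥175 billion: just an asset swap on bank balance sheets → 0.
Net: 132 − 36 + 0 + 0 = +¥96 billion.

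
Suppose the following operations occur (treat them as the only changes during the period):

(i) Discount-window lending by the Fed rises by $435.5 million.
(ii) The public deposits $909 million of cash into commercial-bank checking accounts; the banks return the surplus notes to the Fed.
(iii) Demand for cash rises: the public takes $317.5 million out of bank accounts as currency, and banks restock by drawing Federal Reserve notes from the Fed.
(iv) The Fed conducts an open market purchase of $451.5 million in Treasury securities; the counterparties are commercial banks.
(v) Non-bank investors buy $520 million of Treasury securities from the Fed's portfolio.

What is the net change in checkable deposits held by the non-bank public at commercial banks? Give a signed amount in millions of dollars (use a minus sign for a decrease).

Fed balance sheet:
  Assets:      Securities −$68.5M, Loans to banks +$435.5M
  Liabilities: Bank reserves +$958.5M, Currency in circulation −$591.5M
Commercial banking system:
  Assets:      Reserves at CB +$958.5M, Securities −$451.5M
  Liabilities: Checkable deposits +$71.5M, Borrowings from CB +$435.5M
So the change in checkable deposits held by the non-bank public at commercial banks is +$71.5 million.

+$71.5 million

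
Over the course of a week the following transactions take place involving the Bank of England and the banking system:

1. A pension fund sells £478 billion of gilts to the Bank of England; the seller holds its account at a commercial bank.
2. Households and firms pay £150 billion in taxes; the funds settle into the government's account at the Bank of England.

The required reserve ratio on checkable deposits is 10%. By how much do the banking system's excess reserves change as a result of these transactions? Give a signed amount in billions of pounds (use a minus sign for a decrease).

Asset purchase (from non-banks) £478 billion: reserves +£478B, deposits +£478B.
Government account inflow £150 billion: reserves −£150B, deposits −£150B.
Totals: Δreserves = +£328B, Δdeposits = +£328B.
Δrequired reserves = 10% × +£328B = +£32.8B.
Δexcess reserves = Δreserves − Δrequired = +£328B − (+£32.8B) = +£295.2 billion.

+£295.2 billion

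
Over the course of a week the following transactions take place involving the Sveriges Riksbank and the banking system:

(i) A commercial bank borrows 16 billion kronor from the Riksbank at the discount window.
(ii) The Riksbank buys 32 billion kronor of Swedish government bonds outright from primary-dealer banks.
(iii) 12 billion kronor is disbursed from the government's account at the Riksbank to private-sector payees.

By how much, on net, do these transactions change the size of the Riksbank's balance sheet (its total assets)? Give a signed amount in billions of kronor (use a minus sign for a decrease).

+48 billion

Discount-window loan 16 billion kronor: a Riksbank asset is acquired → +16B.
OMO purchase (from banks) 32 billion kronor: a Riksbank asset is acquired → +32B.
Government spending 12 billion kronor: only the composition of liabilities changes → 0.
Net: 16 + 32 + 0 = +48 billion.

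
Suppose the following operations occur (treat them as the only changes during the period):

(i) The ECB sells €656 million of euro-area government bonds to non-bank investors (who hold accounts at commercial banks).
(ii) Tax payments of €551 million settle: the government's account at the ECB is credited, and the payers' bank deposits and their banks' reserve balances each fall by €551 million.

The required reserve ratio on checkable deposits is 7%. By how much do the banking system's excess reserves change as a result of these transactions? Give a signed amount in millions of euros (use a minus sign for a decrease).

-€1122.51 million

Asset sale (to non-banks) €656 million: reserves −€656M, deposits −€656M.
Government account inflow €551 million: reserves −€551M, deposits −€551M.
Totals: Δreserves = −€1207M, Δdeposits = −€1207M.
Δrequired reserves = 7% × −€1207M = −€84.49M.
Δexcess reserves = Δreserves − Δrequired = −€1207M − (−€84.49M) = -€1122.51 million.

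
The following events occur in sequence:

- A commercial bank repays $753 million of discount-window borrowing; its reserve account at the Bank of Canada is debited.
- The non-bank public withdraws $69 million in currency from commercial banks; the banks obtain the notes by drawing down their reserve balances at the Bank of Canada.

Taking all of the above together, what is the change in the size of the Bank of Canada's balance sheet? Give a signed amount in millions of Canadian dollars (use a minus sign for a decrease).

-$753 million

Discount-window repayment $753 million: a Bank of Canada asset is shed → −$753M.
Currency withdrawal $69 million: only the composition of liabilities changes → 0.
Net: −753 + 0 = -$753 million.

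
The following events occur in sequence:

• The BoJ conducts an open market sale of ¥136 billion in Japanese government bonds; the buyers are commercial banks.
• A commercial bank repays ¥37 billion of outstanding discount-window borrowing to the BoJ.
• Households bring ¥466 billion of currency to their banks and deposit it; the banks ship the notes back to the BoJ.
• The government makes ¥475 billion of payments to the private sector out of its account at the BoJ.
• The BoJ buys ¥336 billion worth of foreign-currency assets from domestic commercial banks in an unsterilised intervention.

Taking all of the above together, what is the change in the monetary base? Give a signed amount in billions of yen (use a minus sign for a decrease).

OMO sale (to banks) ¥136 billion: BoJ balance sheet contracts → −¥136B.
Discount-window repayment ¥37 billion: BoJ balance sheet contracts → −¥37B.
Currency deposit ¥466 billion: just a shift between currency and reserves — both are base money → 0.
Government spending ¥475 billion: a non-base liability converts back to reserves → +¥475B.
FX purchase ¥336 billion: BoJ balance sheet expands → +¥336B.
Net: −136 − 37 + 0 + 475 + 336 = +¥638 billion.

+¥638 billion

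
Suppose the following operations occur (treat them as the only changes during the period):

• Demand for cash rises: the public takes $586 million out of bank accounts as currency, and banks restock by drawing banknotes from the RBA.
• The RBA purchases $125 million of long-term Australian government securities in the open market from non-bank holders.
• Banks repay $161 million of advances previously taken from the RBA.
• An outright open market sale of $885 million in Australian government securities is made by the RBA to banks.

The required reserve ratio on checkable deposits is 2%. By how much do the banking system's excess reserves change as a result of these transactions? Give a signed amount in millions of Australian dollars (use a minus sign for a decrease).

-$1497.78 million

Currency withdrawal $586 million: reserves −$586M, deposits −$586M.
Asset purchase (from non-banks) $125 million: reserves +$125M, deposits +$125M.
Discount-window repayment $161 million: reserves −$161M, deposits 0.
OMO sale (to banks) $885 million: reserves −$885M, deposits 0.
Totals: Δreserves = −$1507M, Δdeposits = −$461M.
Δrequired reserves = 2% × −$461M = −$9.22M.
Δexcess reserves = Δreserves − Δrequired = −$1507M − (−$9.22M) = -$1497.78 million.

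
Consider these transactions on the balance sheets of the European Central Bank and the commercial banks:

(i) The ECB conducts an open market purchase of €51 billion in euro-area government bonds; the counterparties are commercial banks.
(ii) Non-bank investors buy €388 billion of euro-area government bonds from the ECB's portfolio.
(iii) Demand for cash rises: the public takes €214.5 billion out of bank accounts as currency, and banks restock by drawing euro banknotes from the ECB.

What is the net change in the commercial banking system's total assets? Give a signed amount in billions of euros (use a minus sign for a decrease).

-€602.5 billion

OMO purchase (from banks) €51 billion: just an asset swap on bank balance sheets → 0.
Asset sale (to non-banks) €388 billion: bank balance sheets shrink → −€388B.
Currency withdrawal €214.5 billion: bank balance sheets shrink → −€214.5B.
Net: 0 − 388 − 214.5 = -€602.5 billion.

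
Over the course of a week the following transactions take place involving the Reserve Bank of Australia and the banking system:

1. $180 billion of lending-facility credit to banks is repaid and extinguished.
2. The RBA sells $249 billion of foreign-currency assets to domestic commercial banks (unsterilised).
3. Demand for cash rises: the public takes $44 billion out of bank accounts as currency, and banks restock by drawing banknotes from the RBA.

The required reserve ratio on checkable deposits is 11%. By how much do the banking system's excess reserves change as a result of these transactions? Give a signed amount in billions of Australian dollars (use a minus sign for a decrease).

Discount-window repayment $180 billion: reserves −$180B, deposits 0.
FX sale $249 billion: reserves −$249B, deposits 0.
Currency withdrawal $44 billion: reserves −$44B, deposits −$44B.
Totals: Δreserves = −$473B, Δdeposits = −$44B.
Δrequired reserves = 11% × −$44B = −$4.84B.
Δexcess reserves = Δreserves − Δrequired = −$473B − (−$4.84B) = -$468.16 billion.

-$468.16 billion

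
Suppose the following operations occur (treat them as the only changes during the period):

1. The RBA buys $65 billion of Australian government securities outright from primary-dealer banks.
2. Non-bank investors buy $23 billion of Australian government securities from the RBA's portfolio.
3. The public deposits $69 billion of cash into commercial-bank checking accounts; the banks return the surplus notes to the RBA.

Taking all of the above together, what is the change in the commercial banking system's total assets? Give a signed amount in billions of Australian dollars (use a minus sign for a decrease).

+$46 billion

OMO purchase (from banks) $65 billion: just an asset swap on bank balance sheets → 0.
Asset sale (to non-banks) $23 billion: bank balance sheets shrink → −$23B.
Currency deposit $69 billion: bank balance sheets expand → +$69B.
Net: 0 − 23 + 69 = +$46 billion.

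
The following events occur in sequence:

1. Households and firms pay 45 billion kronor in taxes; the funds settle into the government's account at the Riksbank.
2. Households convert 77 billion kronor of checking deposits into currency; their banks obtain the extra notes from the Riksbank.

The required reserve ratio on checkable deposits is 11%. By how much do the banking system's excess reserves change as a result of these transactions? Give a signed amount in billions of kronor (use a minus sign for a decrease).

-108.58 billion

Government account inflow 45 billion kronor: reserves −45B, deposits −45B.
Currency withdrawal 77 billion kronor: reserves −77B, deposits −77B.
Totals: Δreserves = −122B, Δdeposits = −122B.
Δrequired reserves = 11% × −122B = −13.42B.
Δexcess reserves = Δreserves − Δrequired = −122B − (−13.42B) = -108.58 billion.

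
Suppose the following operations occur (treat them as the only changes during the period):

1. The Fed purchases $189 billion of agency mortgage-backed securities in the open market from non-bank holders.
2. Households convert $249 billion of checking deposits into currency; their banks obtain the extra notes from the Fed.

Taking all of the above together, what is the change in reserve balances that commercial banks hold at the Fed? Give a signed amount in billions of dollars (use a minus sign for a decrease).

Fed balance sheet:
  Assets:      Securities +$189B
  Liabilities: Bank reserves −$60B, Currency in circulation +$249B
Commercial banking system:
  Assets:      Reserves at CB −$60B
  Liabilities: Checkable deposits −$60B
So the change in reserve balances that commercial banks hold at the Fed is -$60 billion.

-$60 billion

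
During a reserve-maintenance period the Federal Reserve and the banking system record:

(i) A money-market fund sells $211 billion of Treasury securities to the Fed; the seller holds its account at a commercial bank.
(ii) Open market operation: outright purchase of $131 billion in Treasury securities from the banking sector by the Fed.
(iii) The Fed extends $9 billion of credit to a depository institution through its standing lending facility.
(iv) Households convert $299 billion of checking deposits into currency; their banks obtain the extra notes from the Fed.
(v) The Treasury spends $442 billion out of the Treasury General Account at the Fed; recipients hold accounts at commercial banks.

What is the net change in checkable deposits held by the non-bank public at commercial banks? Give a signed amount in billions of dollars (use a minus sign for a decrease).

Fed balance sheet:
  Assets:      Securities +$342B, Loans to banks +$9B
  Liabilities: Bank reserves +$494B, Currency in circulation +$299B, Government deposits −$442B
Commercial banking system:
  Assets:      Reserves at CB +$494B, Securities −$131B
  Liabilities: Checkable deposits +$354B, Borrowings from CB +$9B
So the change in checkable deposits held by the non-bank public at commercial banks is +$354 billion.

+$354 billion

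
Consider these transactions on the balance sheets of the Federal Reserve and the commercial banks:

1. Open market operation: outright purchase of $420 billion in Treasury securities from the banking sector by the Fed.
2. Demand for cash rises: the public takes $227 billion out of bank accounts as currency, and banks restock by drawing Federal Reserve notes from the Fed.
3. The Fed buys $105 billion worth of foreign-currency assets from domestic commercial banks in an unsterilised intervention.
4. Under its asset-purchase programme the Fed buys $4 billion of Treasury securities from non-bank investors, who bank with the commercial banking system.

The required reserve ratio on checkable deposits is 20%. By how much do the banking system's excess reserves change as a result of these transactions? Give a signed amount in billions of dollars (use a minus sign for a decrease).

+$346.6 billion

OMO purchase (from banks) $420 billion: reserves +$420B, deposits 0.
Currency withdrawal $227 billion: reserves −$227B, deposits −$227B.
FX purchase $105 billion: reserves +$105B, deposits 0.
Asset purchase (from non-banks) $4 billion: reserves +$4B, deposits +$4B.
Totals: Δreserves = +$302B, Δdeposits = −$223B.
Δrequired reserves = 20% × −$223B = −$44.6B.
Δexcess reserves = Δreserves − Δrequired = +$302B − (−$44.6B) = +$346.6 billion.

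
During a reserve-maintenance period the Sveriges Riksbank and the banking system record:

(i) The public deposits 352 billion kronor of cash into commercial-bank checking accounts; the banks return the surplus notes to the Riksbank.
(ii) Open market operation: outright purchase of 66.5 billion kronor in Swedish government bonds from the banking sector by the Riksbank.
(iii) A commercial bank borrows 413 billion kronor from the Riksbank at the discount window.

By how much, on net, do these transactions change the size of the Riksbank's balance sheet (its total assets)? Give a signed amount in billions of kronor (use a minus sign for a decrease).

+479.5 billion

Riksbank balance sheet:
  Assets:      Securities +66.5B, Loans to banks +413B
  Liabilities: Bank reserves +831.5B, Currency in circulation −352B
Change in total Riksbank assets = +479.5 billion.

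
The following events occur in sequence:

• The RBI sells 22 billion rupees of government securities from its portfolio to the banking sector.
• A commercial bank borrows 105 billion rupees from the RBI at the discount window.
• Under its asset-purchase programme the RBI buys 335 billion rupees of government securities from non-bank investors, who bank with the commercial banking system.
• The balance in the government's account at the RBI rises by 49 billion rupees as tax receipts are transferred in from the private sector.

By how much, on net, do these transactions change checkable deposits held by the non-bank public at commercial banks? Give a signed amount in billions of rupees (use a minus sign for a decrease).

OMO sale (to banks) 22 billion rupees: the counterparty is a bank, so public deposits are unchanged → 0.
Discount-window loan 105 billion rupees: the counterparty is a bank, so public deposits are unchanged → 0.
Asset purchase (from non-banks) 335 billion rupees: non-bank counterparties' bank balances rise → +335B.
Government account inflow 49 billion rupees: non-bank counterparties' bank balances fall → −49B.
Net: 0 + 0 + 335 − 49 = +286 billion.

+286 billion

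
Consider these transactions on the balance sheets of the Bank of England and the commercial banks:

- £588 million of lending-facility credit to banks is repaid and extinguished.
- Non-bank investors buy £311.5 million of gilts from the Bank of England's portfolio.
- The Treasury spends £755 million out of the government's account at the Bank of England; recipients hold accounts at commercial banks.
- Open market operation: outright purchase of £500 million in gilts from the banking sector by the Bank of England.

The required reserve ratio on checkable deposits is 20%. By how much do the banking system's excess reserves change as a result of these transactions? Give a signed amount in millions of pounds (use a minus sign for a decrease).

+£266.8 million

Discount-window repayment £588 million: reserves −£588M, deposits 0.
Asset sale (to non-banks) £311.5 million: reserves −£311.5M, deposits −£311.5M.
Government spending £755 million: reserves +£755M, deposits +£755M.
OMO purchase (from banks) £500 million: reserves +£500M, deposits 0.
Totals: Δreserves = +£355.5M, Δdeposits = +£443.5M.
Δrequired reserves = 20% × +£443.5M = +£88.7M.
Δexcess reserves = Δreserves − Δrequired = +£355.5M − (+£88.7M) = +£266.8 million.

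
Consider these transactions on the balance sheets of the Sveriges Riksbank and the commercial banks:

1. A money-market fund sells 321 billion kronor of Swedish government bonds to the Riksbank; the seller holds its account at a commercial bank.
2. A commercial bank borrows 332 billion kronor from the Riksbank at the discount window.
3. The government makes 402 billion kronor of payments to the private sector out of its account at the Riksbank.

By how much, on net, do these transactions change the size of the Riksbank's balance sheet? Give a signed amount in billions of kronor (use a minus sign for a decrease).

Asset purchase (from non-banks) 321 billion kronor: a Riksbank asset is acquired → +321B.
Discount-window loan 332 billion kronor: a Riksbank asset is acquired → +332B.
Government spending 402 billion kronor: only the composition of liabilities changes → 0.
Net: 321 + 332 + 0 = +653 billion.

+653 billion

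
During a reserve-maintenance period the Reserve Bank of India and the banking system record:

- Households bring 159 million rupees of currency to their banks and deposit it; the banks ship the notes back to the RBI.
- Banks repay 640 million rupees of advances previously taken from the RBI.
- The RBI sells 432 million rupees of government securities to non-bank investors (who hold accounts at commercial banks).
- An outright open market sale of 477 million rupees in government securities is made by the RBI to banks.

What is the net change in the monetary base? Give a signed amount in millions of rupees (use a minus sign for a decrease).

-1549 million

RBI balance sheet:
  Assets:      Securities −909M, Loans to banks −640M
  Liabilities: Bank reserves −1390M, Currency in circulation −159M
Monetary base = currency + reserves: −159M + (−1390M) = -1549 million.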